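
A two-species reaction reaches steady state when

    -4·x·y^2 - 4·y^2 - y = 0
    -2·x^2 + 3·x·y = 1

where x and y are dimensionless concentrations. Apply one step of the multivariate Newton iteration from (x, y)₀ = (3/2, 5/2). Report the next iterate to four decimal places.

At (3/2, 5/2): F = (-65.0000, 5.7500).
Jacobian J = [[-4·y^2, -8·x·y - 8·y - 1], [-4·x + 3·y, 3·x]].
At the point, J = [[-25.0000, -51.0000], [1.5000, 4.5000]] (det J = -36.0000).
Solving J·Δ = −F gives Δ = (0.0208, -1.2847).
Then the next iterate is (x, y)₁ = (1.5208, 1.2153).

(1.5208, 1.2153)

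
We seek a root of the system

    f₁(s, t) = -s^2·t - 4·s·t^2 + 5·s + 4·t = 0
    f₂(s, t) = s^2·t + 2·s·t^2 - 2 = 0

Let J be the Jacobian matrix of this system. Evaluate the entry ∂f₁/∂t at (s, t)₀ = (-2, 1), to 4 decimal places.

∂f₁/∂t = -s^2 - 8·s·t + 4.
At (-2, 1) this is 16.0000.

16.0000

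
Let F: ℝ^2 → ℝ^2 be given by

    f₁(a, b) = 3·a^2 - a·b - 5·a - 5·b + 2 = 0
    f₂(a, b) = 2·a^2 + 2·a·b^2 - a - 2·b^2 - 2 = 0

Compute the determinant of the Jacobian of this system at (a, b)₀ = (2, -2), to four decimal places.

33.0000

J = [[6·a - b - 5, -a - 5], [4·a + 2·b^2 - 1, 4·a·b - 4·b]].
At the point, J = [[9.0000, -7.0000], [15.0000, -8.0000]].
det J = 33.0000.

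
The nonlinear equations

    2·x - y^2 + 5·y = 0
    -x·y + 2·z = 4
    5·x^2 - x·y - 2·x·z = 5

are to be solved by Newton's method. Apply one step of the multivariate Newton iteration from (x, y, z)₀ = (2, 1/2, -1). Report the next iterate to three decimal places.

At (2, 1/2, -1): F = (6.250, -7.000, 18.000).
Jacobian J = [[2, -2·y + 5, 0], [-y, -x, 2], [10·x - y - 2·z, -x, -2·x]].
At the point, J = [[2.000, 4.000, 0.000], [-0.500, -2.000, 2.000], [21.500, -2.000, -4.000]] (det J = 188.000).
Solving J·Δ = −F gives Δ = (-0.569, -1.278, 2.080).
Then the next iterate is (x, y, z)₁ = (1.431, -0.778, 1.080).

(1.431, -0.778, 1.080)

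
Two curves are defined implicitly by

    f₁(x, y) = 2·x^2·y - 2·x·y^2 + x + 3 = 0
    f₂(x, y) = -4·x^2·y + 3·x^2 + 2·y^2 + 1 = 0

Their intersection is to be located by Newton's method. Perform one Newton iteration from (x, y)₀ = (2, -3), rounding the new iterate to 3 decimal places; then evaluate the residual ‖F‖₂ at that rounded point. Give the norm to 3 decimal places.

At (2, -3): F = (-55.000, 79.000).
Jacobian J = [[4·x·y - 2·y^2 + 1, 2·x^2 - 4·x·y], [-8·x·y + 6·x, -4·x^2 + 4·y]].
At the point, J = [[-41.000, 32.000], [60.000, -28.000]] (det J = -772.000).
Solving J·Δ = −F gives Δ = (-1.280, 0.079).
Then the next iterate is (x, y)₁ = (0.720, -2.921).
Re-evaluating at (0.720, -2.921): F = (-11.59492, 25.67667), so ‖F‖₂ = 28.173.

28.173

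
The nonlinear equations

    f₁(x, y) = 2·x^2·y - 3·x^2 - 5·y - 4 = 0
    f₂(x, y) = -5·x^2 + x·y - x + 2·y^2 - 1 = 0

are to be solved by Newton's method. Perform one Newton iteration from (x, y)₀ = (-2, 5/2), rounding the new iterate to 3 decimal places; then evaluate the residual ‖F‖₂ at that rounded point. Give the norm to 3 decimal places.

At (-2, 5/2): F = (-8.500, -11.500).
Jacobian J = [[4·x·y - 6·x, 2·x^2 - 5], [-10·x + y - 1, x + 4·y]].
At the point, J = [[-8.000, 3.000], [21.500, 8.000]] (det J = -128.500).
Solving J·Δ = −F gives Δ = (-0.261, 2.138).
Then the next iterate is (x, y)₁ = (-2.261, 4.638).
Re-evaluating at (-2.261, 4.638): F = (4.89367, 8.23596), so ‖F‖₂ = 9.580.

9.580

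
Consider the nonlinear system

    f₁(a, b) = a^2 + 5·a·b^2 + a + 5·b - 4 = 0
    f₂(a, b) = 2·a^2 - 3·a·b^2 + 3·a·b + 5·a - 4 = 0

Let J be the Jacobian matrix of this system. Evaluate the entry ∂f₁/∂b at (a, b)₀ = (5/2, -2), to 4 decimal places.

-45.0000

∂f₁/∂b = 10·a·b + 5.
At (5/2, -2) this is -45.0000.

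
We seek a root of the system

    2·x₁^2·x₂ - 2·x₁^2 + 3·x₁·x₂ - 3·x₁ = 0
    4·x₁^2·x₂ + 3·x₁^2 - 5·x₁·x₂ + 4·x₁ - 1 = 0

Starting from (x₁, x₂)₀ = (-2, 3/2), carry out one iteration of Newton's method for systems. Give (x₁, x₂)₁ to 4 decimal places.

(2.1429, 6.1786)

At (-2, 3/2): F = (1.0000, 42.0000).
Jacobian J = [[4·x₁·x₂ - 4·x₁ + 3·x₂ - 3, 2·x₁^2 + 3·x₁], [8·x₁·x₂ + 6·x₁ - 5·x₂ + 4, 4·x₁^2 - 5·x₁]].
At the point, J = [[-2.5000, 2.0000], [-39.5000, 26.0000]] (det J = 14.0000).
Solving J·Δ = −F gives Δ = (4.1429, 4.6786).
Then the next iterate is (x₁, x₂)₁ = (2.1429, 6.1786).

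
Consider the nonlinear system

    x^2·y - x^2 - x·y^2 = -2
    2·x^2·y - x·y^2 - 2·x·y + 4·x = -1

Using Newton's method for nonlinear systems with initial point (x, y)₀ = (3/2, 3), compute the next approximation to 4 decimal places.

At (3/2, 3): F = (-7.0000, -2.0000).
Jacobian J = [[2·x·y - 2·x - y^2, x^2 - 2·x·y], [4·x·y - y^2 - 2·y + 4, 2·x^2 - 2·x·y - 2·x]].
At the point, J = [[-3.0000, -6.7500], [7.0000, -7.5000]] (det J = 69.7500).
Solving J·Δ = −F gives Δ = (-0.5591, -0.7885).
Then the next iterate is (x, y)₁ = (0.9409, 2.2115).

(0.9409, 2.2115)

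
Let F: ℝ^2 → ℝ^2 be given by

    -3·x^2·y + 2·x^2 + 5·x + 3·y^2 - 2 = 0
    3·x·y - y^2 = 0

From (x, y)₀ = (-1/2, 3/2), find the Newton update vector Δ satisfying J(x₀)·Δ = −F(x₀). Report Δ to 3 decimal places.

(0.421, -0.579)

At (-1/2, 3/2): F = (1.625, -4.500).
Jacobian J = [[-6·x·y + 4·x + 5, -3·x^2 + 6·y], [3·y, 3·x - 2·y]].
At the point, J = [[7.500, 8.250], [4.500, -4.500]] (det J = -70.875).
Solving J·Δ = −F gives Δ = (0.421, -0.579).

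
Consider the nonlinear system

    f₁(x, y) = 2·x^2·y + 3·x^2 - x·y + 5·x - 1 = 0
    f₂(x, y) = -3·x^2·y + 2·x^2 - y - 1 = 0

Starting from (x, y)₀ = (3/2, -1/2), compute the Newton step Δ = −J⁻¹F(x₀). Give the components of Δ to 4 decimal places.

(-0.9383, -0.3197)

At (3/2, -1/2): F = (11.7500, 7.3750).
Jacobian J = [[4·x·y + 6·x - y + 5, 2·x^2 - x], [-6·x·y + 4·x, -3·x^2 - 1]].
At the point, J = [[11.5000, 3.0000], [10.5000, -7.7500]] (det J = -120.6250).
Solving J·Δ = −F gives Δ = (-0.9383, -0.3197).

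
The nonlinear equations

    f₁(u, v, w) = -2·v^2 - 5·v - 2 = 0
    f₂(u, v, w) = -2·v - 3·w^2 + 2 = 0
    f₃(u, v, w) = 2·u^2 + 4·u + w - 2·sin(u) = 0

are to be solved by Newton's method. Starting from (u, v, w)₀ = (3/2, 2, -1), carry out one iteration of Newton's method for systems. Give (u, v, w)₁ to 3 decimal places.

At (3/2, 2, -1): F = (-20.000, -5.000, 7.50501).
Jacobian J = [[0, -4·v - 5, 0], [0, -2, -6·w], [4·u - 2·cos(u) + 4, 0, 1]].
At the point, J = [[0.000, -13.000, 0.000], [0.000, -2.000, 6.000], [9.85853, 0.000, 1.000]] (det J = -768.96500).
Solving J·Δ = −F gives Δ = (-0.794, -1.538, 0.321).
Then the next iterate is (u, v, w)₁ = (0.706, 0.462, -0.679).

(0.706, 0.462, -0.679)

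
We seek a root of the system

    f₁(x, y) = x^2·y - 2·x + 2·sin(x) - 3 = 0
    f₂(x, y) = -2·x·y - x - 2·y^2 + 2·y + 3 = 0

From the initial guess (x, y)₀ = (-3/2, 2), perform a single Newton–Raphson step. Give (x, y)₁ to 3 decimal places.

At (-3/2, 2): F = (2.50501, 6.500).
Jacobian J = [[2·x·y + 2·cos(x) - 2, x^2], [-2·y - 1, -2·x - 4·y + 2]].
At the point, J = [[-7.85853, 2.250], [-5.000, -3.000]] (det J = 34.82558).
Solving J·Δ = −F gives Δ = (0.636, 1.107).
Then the next iterate is (x, y)₁ = (-0.864, 3.107).

(-0.864, 3.107)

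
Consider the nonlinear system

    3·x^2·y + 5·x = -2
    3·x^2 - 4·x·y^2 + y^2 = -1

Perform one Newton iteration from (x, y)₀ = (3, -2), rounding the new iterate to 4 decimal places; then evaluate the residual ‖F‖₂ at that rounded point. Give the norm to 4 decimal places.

At (3, -2): F = (-37.0000, -16.0000).
Jacobian J = [[6·x·y + 5, 3·x^2], [6·x - 4·y^2, -8·x·y + 2·y]].
At the point, J = [[-31.0000, 27.0000], [2.0000, 44.0000]] (det J = -1418.0000).
Solving J·Δ = −F gives Δ = (-0.8434, 0.4020).
Then the next iterate is (x, y)₁ = (2.1566, -1.5980).
Re-evaluating at (2.1566, -1.5980): F = (-9.513528, -4.522035), so ‖F‖₂ = 10.5336.

10.5336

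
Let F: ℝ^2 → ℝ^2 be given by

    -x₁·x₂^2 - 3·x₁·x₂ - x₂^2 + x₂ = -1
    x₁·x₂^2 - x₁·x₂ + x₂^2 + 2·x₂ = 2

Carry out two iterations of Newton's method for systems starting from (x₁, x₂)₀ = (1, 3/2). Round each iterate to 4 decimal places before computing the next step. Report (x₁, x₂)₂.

At (1, 3/2): F = (-6.5000, 4.0000).
Jacobian J = [[-x₂^2 - 3·x₂, -2·x₁·x₂ - 3·x₁ - 2·x₂ + 1], [x₂^2 - x₂, 2·x₁·x₂ - x₁ + 2·x₂ + 2]].
At the point, J = [[-6.7500, -8.0000], [0.7500, 7.0000]] (det J = -41.2500).
Solving J·Δ = −F gives Δ = (-0.3273, -0.5364).
Then the next iterate is (x₁, x₂)₁ = (0.6727, 0.9636).
Round to (0.6727, 0.9636) and repeat: F = (-1.534185, 0.832130), J = [[-3.819325, -4.241727], [-0.035075, 4.550927]].
Δ = (-0.1969, -0.1844), so (x₁, x₂)₂ = (0.4758, 0.7792).

(0.4758, 0.7792)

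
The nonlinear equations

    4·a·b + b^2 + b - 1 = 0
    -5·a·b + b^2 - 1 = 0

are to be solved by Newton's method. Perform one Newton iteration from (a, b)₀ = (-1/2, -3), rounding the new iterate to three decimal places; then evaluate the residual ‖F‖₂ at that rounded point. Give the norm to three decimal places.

2.463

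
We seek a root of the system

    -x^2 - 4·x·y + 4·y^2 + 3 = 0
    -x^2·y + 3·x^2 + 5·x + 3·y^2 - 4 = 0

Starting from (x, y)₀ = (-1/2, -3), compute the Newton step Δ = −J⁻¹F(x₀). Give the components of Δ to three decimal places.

(-0.439, 1.230)

At (-1/2, -3): F = (32.750, 22.000).
Jacobian J = [[-2·x - 4·y, -4·x + 8·y], [-2·x·y + 6·x + 5, -x^2 + 6·y]].
At the point, J = [[13.000, -22.000], [-1.000, -18.250]] (det J = -259.250).
Solving J·Δ = −F gives Δ = (-0.439, 1.230).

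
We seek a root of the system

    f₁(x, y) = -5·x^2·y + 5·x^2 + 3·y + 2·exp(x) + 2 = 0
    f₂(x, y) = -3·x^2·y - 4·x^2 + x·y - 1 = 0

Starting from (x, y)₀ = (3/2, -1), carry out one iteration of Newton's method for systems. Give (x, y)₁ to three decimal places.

At (3/2, -1): F = (30.46338, -4.750).
Jacobian J = [[-10·x·y + 10·x + 2·exp(x), -5·x^2 + 3], [-6·x·y - 8·x + y, -3·x^2 + x]].
At the point, J = [[38.96338, -8.250], [-4.000, -5.250]] (det J = -237.55774).
Solving J·Δ = −F gives Δ = (-0.838, -0.266).
Then the next iterate is (x, y)₁ = (0.662, -1.266).

(0.662, -1.266)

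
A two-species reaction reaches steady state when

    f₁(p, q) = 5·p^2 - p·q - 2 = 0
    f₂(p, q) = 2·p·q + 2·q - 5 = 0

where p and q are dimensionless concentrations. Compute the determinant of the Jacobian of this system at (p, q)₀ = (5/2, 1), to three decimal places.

J = [[10·p - q, -p], [2·q, 2·p + 2]].
At the point, J = [[24.000, -2.500], [2.000, 7.000]].
det J = 173.000.

173.000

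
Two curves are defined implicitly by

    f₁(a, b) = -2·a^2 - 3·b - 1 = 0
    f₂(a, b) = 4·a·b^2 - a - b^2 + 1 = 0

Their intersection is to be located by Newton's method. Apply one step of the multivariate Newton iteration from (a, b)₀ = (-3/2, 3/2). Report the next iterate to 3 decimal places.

At (-3/2, 3/2): F = (-10.000, -13.250).
Jacobian J = [[-4·a, -3], [4·b^2 - 1, 8·a·b - 2·b]].
At the point, J = [[6.000, -3.000], [8.000, -21.000]] (det J = -102.000).
Solving J·Δ = −F gives Δ = (1.669, 0.005).
Then the next iterate is (a, b)₁ = (0.169, 1.505).

(0.169, 1.505)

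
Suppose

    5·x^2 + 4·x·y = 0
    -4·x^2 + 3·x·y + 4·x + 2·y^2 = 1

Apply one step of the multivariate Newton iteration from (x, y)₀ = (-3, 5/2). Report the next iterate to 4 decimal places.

(-1.2931, 0.9052)

At (-3, 5/2): F = (15.0000, -59.0000).
Jacobian J = [[10·x + 4·y, 4·x], [-8·x + 3·y + 4, 3·x + 4·y]].
At the point, J = [[-20.0000, -12.0000], [35.5000, 1.0000]] (det J = 406.0000).
Solving J·Δ = −F gives Δ = (1.7069, -1.5948).
Then the next iterate is (x, y)₁ = (-1.2931, 0.9052).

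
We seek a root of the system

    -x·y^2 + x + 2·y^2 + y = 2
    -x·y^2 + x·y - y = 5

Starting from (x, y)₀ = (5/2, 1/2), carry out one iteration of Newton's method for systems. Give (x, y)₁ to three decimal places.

(4.286, -3.929)

At (5/2, 1/2): F = (0.875, -4.875).
Jacobian J = [[-y^2 + 1, -2·x·y + 4·y + 1], [-y^2 + y, -2·x·y + x - 1]].
At the point, J = [[0.750, 0.500], [0.250, -1.000]] (det J = -0.875).
Solving J·Δ = −F gives Δ = (1.786, -4.429).
Then the next iterate is (x, y)₁ = (4.286, -3.929).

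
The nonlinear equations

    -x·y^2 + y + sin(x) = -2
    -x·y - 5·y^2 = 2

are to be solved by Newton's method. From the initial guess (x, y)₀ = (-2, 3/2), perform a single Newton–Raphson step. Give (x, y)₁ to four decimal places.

(-1.5476, 0.6593)

At (-2, 3/2): F = (7.090703, -10.2500).
Jacobian J = [[-y^2 + cos(x), -2·x·y + 1], [-y, -x - 10·y]].
At the point, J = [[-2.666147, 7.0000], [-1.5000, -13.0000]] (det J = 45.159909).
Solving J·Δ = −F gives Δ = (0.4524, -0.8407).
Then the next iterate is (x, y)₁ = (-1.5476, 0.6593).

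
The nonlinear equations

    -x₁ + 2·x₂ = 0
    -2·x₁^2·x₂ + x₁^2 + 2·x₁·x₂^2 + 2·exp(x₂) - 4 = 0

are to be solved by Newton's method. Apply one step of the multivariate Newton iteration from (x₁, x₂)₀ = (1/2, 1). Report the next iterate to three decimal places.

(1.175, 0.587)

At (1/2, 1): F = (1.500, 2.18656).
Jacobian J = [[-1, 2], [-4·x₁·x₂ + 2·x₁ + 2·x₂^2, -2·x₁^2 + 4·x₁·x₂ + 2·exp(x₂)]].
At the point, J = [[-1.000, 2.000], [1.000, 6.93656]] (det J = -8.93656).
Solving J·Δ = −F gives Δ = (0.675, -0.413).
Then the next iterate is (x₁, x₂)₁ = (1.175, 0.587).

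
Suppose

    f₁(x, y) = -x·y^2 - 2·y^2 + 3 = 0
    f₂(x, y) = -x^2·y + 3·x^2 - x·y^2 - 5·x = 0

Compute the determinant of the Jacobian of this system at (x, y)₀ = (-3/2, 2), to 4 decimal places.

-39.0000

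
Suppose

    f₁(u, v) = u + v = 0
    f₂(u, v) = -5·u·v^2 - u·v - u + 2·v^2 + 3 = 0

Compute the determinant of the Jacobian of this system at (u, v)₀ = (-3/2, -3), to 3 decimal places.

J = [[1, 1], [-5·v^2 - v - 1, -10·u·v - u + 4·v]].
At the point, J = [[1.000, 1.000], [-43.000, -55.500]].
det J = -12.500.

-12.500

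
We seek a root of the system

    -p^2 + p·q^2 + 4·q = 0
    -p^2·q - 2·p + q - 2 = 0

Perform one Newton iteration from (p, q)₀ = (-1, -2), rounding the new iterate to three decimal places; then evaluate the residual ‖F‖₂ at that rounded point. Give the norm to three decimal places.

At (-1, -2): F = (-13.000, 0.000).
Jacobian J = [[-2·p + q^2, 2·p·q + 4], [-2·p·q - 2, -p^2 + 1]].
At the point, J = [[6.000, 8.000], [-6.000, 0.000]] (det J = 48.000).
Solving J·Δ = −F gives Δ = (0.000, 1.625).
Then the next iterate is (p, q)₁ = (-1.000, -0.375).
Re-evaluating at (-1.000, -0.375): F = (-2.64062, 0.000), so ‖F‖₂ = 2.641.

2.641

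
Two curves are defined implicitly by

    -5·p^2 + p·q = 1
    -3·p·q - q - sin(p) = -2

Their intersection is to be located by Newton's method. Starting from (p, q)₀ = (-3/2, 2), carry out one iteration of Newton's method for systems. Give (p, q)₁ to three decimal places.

(-0.738, 0.465)

At (-3/2, 2): F = (-15.250, 9.99749).
Jacobian J = [[-10·p + q, p], [-3·q - cos(p), -3·p - 1]].
At the point, J = [[17.000, -1.500], [-6.07074, 3.500]] (det J = 50.39389).
Solving J·Δ = −F gives Δ = (0.762, -1.535).
Then the next iterate is (p, q)₁ = (-0.738, 0.465).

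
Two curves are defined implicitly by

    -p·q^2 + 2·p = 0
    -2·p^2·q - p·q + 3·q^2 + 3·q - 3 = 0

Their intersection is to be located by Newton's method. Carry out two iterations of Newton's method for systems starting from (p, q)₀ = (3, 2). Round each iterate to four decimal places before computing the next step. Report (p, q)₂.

(1.5529, 1.4867)

At (3, 2): F = (-6.0000, -27.0000).
Jacobian J = [[-q^2 + 2, -2·p·q], [-4·p·q - q, -2·p^2 - p + 6·q + 3]].
At the point, J = [[-2.0000, -12.0000], [-26.0000, -6.0000]] (det J = -300.0000).
Solving J·Δ = −F gives Δ = (-0.9600, -0.3400).
Then the next iterate is (p, q)₁ = (2.0400, 1.6600).
Round to (2.0400, 1.6600) and repeat: F = (-1.541424, -6.956112), J = [[-0.7556, -6.7728], [-15.2056, 2.5968]].
Δ = (-0.4871, -0.1733), so (p, q)₂ = (1.5529, 1.4867).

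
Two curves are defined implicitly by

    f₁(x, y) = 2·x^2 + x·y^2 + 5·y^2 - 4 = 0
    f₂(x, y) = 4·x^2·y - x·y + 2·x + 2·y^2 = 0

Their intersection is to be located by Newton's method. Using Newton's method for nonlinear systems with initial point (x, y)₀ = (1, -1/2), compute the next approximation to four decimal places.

(2.1579, 0.2368)

At (1, -1/2): F = (-0.5000, 1.0000).
Jacobian J = [[4·x + y^2, 2·x·y + 10·y], [8·x·y - y + 2, 4·x^2 - x + 4·y]].
At the point, J = [[4.2500, -6.0000], [-1.5000, 1.0000]] (det J = -4.7500).
Solving J·Δ = −F gives Δ = (1.1579, 0.7368).
Then the next iterate is (x, y)₁ = (2.1579, 0.2368).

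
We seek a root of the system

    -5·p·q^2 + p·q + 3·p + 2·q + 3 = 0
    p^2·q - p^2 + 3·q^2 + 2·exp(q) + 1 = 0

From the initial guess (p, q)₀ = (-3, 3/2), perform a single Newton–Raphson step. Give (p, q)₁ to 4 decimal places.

(-7.5117, 0.2113)

At (-3, 3/2): F = (26.2500, 21.213378).
Jacobian J = [[-5·q^2 + q + 3, -10·p·q + p + 2], [2·p·q - 2·p, p^2 + 6·q + 2·exp(q)]].
At the point, J = [[-6.7500, 44.0000], [-3.0000, 26.963378]] (det J = -50.002802).
Solving J·Δ = −F gives Δ = (-4.5117, -1.2887).
Then the next iterate is (p, q)₁ = (-7.5117, 0.2113).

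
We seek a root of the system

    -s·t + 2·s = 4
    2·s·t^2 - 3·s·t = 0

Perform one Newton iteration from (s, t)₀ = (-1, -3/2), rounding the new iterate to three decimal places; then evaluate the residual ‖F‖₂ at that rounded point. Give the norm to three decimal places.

At (-1, -3/2): F = (-7.500, -9.000).
Jacobian J = [[-t + 2, -s], [2·t^2 - 3·t, 4·s·t - 3·s]].
At the point, J = [[3.500, 1.000], [9.000, 9.000]] (det J = 22.500).
Solving J·Δ = −F gives Δ = (2.600, -1.600).
Then the next iterate is (s, t)₁ = (1.600, -3.100).
Re-evaluating at (1.600, -3.100): F = (4.160, 45.632), so ‖F‖₂ = 45.821.

45.821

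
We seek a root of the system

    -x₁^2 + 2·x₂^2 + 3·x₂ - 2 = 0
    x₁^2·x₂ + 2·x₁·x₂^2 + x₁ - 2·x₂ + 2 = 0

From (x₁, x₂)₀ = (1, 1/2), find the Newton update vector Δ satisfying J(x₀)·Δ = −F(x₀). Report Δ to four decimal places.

At (1, 1/2): F = (-1.0000, 3.0000).
Jacobian J = [[-2·x₁, 4·x₂ + 3], [2·x₁·x₂ + 2·x₂^2 + 1, x₁^2 + 4·x₁·x₂ - 2]].
At the point, J = [[-2.0000, 5.0000], [2.5000, 1.0000]] (det J = -14.5000).
Solving J·Δ = −F gives Δ = (-1.1034, -0.2414).

(-1.1034, -0.2414)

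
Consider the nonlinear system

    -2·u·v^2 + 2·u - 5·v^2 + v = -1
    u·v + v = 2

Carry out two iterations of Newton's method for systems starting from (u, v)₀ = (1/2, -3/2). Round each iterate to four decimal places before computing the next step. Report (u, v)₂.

(-3.8402, 0.1327)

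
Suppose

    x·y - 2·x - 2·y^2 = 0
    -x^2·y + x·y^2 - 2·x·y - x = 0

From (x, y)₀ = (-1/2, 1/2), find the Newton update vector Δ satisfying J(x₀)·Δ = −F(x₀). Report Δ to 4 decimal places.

(0.5536, -0.2321)

At (-1/2, 1/2): F = (0.2500, 0.7500).
Jacobian J = [[y - 2, x - 4·y], [-2·x·y + y^2 - 2·y - 1, -x^2 + 2·x·y - 2·x]].
At the point, J = [[-1.5000, -2.5000], [-1.2500, 0.2500]] (det J = -3.5000).
Solving J·Δ = −F gives Δ = (0.5536, -0.2321).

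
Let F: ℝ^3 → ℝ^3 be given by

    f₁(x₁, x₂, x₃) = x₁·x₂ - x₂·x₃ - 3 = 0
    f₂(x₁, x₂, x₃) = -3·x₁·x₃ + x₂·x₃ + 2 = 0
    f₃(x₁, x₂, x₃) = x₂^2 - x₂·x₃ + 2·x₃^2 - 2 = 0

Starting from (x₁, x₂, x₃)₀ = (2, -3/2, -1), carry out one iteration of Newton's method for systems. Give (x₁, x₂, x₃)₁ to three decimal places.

(-1.744, -0.703, -1.337)

At (2, -3/2, -1): F = (-7.500, 9.500, 0.750).
Jacobian J = [[x₂, x₁ - x₃, -x₂], [-3·x₃, x₃, -3·x₁ + x₂], [0, 2·x₂ - x₃, -x₂ + 4·x₃]].
At the point, J = [[-1.500, 3.000, 1.500], [3.000, -1.000, -7.500], [0.000, -2.000, -2.500]] (det J = 32.250).
Solving J·Δ = −F gives Δ = (-3.744, 0.797, -0.337).
Then the next iterate is (x₁, x₂, x₃)₁ = (-1.744, -0.703, -1.337).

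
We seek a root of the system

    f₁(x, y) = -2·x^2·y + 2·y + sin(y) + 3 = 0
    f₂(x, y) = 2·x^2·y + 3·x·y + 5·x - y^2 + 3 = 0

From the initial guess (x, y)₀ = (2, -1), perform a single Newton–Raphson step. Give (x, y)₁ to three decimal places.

(0.744, -1.346)

At (2, -1): F = (8.15853, -2.000).
Jacobian J = [[-4·x·y, -2·x^2 + cos(y) + 2], [4·x·y + 3·y + 5, 2·x^2 + 3·x - 2·y]].
At the point, J = [[8.000, -5.45970], [-6.000, 16.000]] (det J = 95.24181).
Solving J·Δ = −F gives Δ = (-1.256, -0.346).
Then the next iterate is (x, y)₁ = (0.744, -1.346).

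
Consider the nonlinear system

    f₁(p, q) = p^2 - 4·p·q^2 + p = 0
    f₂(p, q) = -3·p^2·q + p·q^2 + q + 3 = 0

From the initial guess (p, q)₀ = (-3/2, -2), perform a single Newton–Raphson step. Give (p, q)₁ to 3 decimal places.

At (-3/2, -2): F = (24.750, 8.500).
Jacobian J = [[2·p - 4·q^2 + 1, -8·p·q], [-6·p·q + q^2, -3·p^2 + 2·p·q + 1]].
At the point, J = [[-18.000, -24.000], [-14.000, 0.250]] (det J = -340.500).
Solving J·Δ = −F gives Δ = (0.617, 0.568).
Then the next iterate is (p, q)₁ = (-0.883, -1.432).

(-0.883, -1.432)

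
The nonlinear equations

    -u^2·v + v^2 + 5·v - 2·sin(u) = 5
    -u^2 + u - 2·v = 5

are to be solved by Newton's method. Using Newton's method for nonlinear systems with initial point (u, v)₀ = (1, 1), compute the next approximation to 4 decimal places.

(-2.7304, -0.6348)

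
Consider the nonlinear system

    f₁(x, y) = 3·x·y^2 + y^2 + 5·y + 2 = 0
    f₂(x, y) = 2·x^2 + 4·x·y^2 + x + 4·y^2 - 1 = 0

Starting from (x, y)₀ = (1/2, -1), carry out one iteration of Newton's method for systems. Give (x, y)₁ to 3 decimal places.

At (1/2, -1): F = (-0.500, 6.000).
Jacobian J = [[3·y^2, 6·x·y + 2·y + 5], [4·x + 4·y^2 + 1, 8·x·y + 8·y]].
At the point, J = [[3.000, 0.000], [7.000, -12.000]] (det J = -36.000).
Solving J·Δ = −F gives Δ = (0.167, 0.597).
Then the next iterate is (x, y)₁ = (0.667, -0.403).

(0.667, -0.403)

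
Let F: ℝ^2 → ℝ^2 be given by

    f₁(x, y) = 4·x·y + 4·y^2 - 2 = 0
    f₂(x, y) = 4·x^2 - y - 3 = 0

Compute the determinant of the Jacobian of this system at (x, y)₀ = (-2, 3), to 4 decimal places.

244.0000

J = [[4·y, 4·x + 8·y], [8·x, -1]].
At the point, J = [[12.0000, 16.0000], [-16.0000, -1.0000]].
det J = 244.0000.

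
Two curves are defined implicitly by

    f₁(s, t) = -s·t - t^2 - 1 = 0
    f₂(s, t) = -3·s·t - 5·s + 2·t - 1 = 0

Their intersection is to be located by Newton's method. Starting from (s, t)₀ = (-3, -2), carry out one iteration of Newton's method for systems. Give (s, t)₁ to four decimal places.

At (-3, -2): F = (-11.0000, -8.0000).
Jacobian J = [[-t, -s - 2·t], [-3·t - 5, -3·s + 2]].
At the point, J = [[2.0000, 7.0000], [1.0000, 11.0000]] (det J = 15.0000).
Solving J·Δ = −F gives Δ = (4.3333, 0.3333).
Then the next iterate is (s, t)₁ = (1.3333, -1.6667).

(1.3333, -1.6667)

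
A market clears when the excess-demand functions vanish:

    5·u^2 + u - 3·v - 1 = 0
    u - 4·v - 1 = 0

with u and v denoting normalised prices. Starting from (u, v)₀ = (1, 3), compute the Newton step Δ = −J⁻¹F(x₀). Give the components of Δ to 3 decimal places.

(-0.488, -3.122)

At (1, 3): F = (-4.000, -12.000).
Jacobian J = [[10·u + 1, -3], [1, -4]].
At the point, J = [[11.000, -3.000], [1.000, -4.000]] (det J = -41.000).
Solving J·Δ = −F gives Δ = (-0.488, -3.122).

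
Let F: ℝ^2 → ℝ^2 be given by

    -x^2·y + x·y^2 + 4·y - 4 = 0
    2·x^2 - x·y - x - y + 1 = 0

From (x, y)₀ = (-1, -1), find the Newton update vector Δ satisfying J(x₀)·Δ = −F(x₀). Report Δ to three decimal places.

At (-1, -1): F = (-8.000, 4.000).
Jacobian J = [[-2·x·y + y^2, -x^2 + 2·x·y + 4], [4·x - y - 1, -x - 1]].
At the point, J = [[-1.000, 5.000], [-4.000, 0.000]] (det J = 20.000).
Solving J·Δ = −F gives Δ = (1.000, 1.800).

(1.000, 1.800)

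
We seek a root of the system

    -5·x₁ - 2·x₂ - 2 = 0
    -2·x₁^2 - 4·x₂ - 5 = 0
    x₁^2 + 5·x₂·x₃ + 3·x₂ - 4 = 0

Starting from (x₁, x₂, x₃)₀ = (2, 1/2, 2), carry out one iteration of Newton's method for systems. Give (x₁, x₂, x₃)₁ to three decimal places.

At (2, 1/2, 2): F = (-13.000, -15.000, 6.500).
Jacobian J = [[-5, -2, 0], [-4·x₁, -4, 0], [2·x₁, 5·x₃ + 3, 5·x₂]].
At the point, J = [[-5.000, -2.000, 0.000], [-8.000, -4.000, 0.000], [4.000, 13.000, 2.500]] (det J = 10.000).
Solving J·Δ = −F gives Δ = (-5.500, 7.250, -31.500).
Then the next iterate is (x₁, x₂, x₃)₁ = (-3.500, 7.750, -29.500).

(-3.500, 7.750, -29.500)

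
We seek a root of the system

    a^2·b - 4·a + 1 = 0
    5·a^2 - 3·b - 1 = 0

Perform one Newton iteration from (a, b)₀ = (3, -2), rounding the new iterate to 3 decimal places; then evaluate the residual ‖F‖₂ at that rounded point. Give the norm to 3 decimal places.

15.380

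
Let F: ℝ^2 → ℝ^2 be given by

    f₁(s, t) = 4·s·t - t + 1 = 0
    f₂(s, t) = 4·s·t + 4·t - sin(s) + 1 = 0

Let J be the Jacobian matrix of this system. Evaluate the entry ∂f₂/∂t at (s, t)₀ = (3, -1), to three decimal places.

16.000

∂f₂/∂t = 4·s + 4.
At (3, -1) this is 16.000.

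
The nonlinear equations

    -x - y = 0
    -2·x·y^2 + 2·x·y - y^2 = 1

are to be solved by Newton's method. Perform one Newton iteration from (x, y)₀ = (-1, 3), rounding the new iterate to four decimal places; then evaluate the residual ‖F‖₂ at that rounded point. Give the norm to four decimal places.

1.4727

At (-1, 3): F = (-2.0000, 2.0000).
Jacobian J = [[-1, -1], [-2·y^2 + 2·y, -4·x·y + 2·x - 2·y]].
At the point, J = [[-1.0000, -1.0000], [-12.0000, 4.0000]] (det J = -16.0000).
Solving J·Δ = −F gives Δ = (-0.3750, -1.6250).
Then the next iterate is (x, y)₁ = (-1.3750, 1.3750).
Re-evaluating at (-1.3750, 1.3750): F = (0.0000, -1.472656), so ‖F‖₂ = 1.4727.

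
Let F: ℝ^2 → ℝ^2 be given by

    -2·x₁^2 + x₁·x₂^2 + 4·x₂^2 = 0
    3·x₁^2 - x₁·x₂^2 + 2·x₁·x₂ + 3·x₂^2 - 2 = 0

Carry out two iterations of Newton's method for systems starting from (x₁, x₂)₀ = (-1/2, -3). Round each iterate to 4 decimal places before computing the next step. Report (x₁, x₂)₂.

(-0.4840, -0.8012)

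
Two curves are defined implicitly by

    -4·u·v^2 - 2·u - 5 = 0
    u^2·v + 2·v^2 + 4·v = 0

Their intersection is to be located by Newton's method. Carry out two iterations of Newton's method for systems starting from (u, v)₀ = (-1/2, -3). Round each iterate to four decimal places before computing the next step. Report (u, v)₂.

(-0.2833, -2.0561)

At (-1/2, -3): F = (14.0000, 5.2500).
Jacobian J = [[-4·v^2 - 2, -8·u·v], [2·u·v, u^2 + 4·v + 4]].
At the point, J = [[-38.0000, -12.0000], [3.0000, -7.7500]] (det J = 330.5000).
Solving J·Δ = −F gives Δ = (0.1377, 0.7307).
Then the next iterate is (u, v)₁ = (-0.3623, -2.2693).
Round to (-0.3623, -2.2693) and repeat: F = (3.187578, 0.924374), J = [[-22.598890, -6.577339], [1.644335, -4.945939]].
Δ = (0.0790, 0.2132), so (u, v)₂ = (-0.2833, -2.0561).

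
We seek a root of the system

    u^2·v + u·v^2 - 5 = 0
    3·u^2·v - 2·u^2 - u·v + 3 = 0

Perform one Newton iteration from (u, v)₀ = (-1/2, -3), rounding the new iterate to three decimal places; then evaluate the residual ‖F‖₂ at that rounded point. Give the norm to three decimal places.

7.344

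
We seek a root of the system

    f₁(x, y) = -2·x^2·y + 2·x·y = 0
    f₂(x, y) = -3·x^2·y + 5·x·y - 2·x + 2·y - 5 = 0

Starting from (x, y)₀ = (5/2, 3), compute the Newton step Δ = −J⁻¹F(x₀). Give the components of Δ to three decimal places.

At (5/2, 3): F = (-22.500, -22.750).
Jacobian J = [[-4·x·y + 2·y, -2·x^2 + 2·x], [-6·x·y + 5·y - 2, -3·x^2 + 5·x + 2]].
At the point, J = [[-24.000, -7.500], [-32.000, -4.250]] (det J = -138.000).
Solving J·Δ = −F gives Δ = (-0.543, -1.261).

(-0.543, -1.261)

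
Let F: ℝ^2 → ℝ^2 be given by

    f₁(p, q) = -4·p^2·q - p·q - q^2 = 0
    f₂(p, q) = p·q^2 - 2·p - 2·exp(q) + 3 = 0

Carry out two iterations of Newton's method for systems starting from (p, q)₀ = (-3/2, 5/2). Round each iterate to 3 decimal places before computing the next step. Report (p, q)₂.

At (-3/2, 5/2): F = (-25.000, -27.73999).
Jacobian J = [[-8·p·q - q, -4·p^2 - p - 2·q], [q^2 - 2, 2·p·q - 2·exp(q)]].
At the point, J = [[27.500, -12.500], [4.250, -31.86499]] (det J = -823.16217).
Solving J·Δ = −F gives Δ = (0.547, -0.798).
Then the next iterate is (p, q)₁ = (-0.953, 1.702).
Round to (-0.953, 1.702) and repeat: F = (-7.45788, -8.82447), J = [[11.27405, -6.08384], [0.89680, -14.21382]].
Δ = (0.338, -0.600), so (p, q)₂ = (-0.615, 1.102).

(-0.615, 1.102)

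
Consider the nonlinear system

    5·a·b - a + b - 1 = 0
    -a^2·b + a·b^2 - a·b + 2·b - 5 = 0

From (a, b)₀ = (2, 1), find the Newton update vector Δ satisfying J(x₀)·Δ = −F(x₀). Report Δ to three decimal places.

At (2, 1): F = (8.000, -7.000).
Jacobian J = [[5·b - 1, 5·a + 1], [-2·a·b + b^2 - b, -a^2 + 2·a·b - a + 2]].
At the point, J = [[4.000, 11.000], [-4.000, 0.000]] (det J = 44.000).
Solving J·Δ = −F gives Δ = (-1.750, -0.091).

(-1.750, -0.091)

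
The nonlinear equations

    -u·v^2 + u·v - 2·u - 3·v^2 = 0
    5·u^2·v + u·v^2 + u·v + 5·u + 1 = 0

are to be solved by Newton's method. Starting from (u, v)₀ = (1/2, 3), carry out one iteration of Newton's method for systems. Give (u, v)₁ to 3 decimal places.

At (1/2, 3): F = (-31.000, 13.250).
Jacobian J = [[-v^2 + v - 2, -2·u·v + u - 6·v], [10·u·v + v^2 + v + 5, 5·u^2 + 2·u·v + u]].
At the point, J = [[-8.000, -20.500], [32.000, 4.750]] (det J = 618.000).
Solving J·Δ = −F gives Δ = (-0.201, -1.434).
Then the next iterate is (u, v)₁ = (0.299, 1.566).

(0.299, 1.566)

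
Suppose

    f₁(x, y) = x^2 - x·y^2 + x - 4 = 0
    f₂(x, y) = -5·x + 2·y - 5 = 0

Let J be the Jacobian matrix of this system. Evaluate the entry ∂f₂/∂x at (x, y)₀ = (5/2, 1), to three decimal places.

∂f₂/∂x = -5.
At (5/2, 1) this is -5.000.

-5.000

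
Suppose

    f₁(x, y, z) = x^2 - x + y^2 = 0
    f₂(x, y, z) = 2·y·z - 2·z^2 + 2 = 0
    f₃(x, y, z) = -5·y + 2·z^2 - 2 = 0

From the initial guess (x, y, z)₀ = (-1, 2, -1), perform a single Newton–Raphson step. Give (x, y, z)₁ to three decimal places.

At (-1, 2, -1): F = (6.000, -4.000, -10.000).
Jacobian J = [[2·x - 1, 2·y, 0], [0, 2·z, 2·y - 4·z], [0, -5, 4·z]].
At the point, J = [[-3.000, 4.000, 0.000], [0.000, -2.000, 8.000], [0.000, -5.000, -4.000]] (det J = -144.000).
Solving J·Δ = −F gives Δ = (-0.667, -2.000, 0.000).
Then the next iterate is (x, y, z)₁ = (-1.667, 0.000, -1.000).

(-1.667, 0.000, -1.000)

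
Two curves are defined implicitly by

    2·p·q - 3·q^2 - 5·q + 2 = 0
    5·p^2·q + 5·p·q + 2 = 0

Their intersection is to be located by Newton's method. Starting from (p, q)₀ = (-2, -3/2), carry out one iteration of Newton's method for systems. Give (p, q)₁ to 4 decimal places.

(0.9167, -6.7625)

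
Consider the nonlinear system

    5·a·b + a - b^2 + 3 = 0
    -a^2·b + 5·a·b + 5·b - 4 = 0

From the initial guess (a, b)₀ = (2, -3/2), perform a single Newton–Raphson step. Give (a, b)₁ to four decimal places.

(4.5337, 0.7091)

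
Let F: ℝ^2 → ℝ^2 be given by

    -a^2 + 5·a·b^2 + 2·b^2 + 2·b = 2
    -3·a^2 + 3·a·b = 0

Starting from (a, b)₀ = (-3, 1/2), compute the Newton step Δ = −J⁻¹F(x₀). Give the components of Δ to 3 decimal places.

At (-3, 1/2): F = (-13.250, -31.500).
Jacobian J = [[-2·a + 5·b^2, 10·a·b + 4·b + 2], [-6·a + 3·b, 3·a]].
At the point, J = [[7.250, -11.000], [19.500, -9.000]] (det J = 149.250).
Solving J·Δ = −F gives Δ = (1.523, -0.201).

(1.523, -0.201)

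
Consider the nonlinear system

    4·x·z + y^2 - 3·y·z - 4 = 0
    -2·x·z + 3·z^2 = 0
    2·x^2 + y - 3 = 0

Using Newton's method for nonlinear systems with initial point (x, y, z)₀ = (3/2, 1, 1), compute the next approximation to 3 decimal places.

At (3/2, 1, 1): F = (0.000, 0.000, 2.500).
Jacobian J = [[4·z, 2·y - 3·z, 4·x - 3·y], [-2·z, 0, -2·x + 6·z], [4·x, 1, 0]].
At the point, J = [[4.000, -1.000, 3.000], [-2.000, 0.000, 3.000], [6.000, 1.000, 0.000]] (det J = -36.000).
Solving J·Δ = −F gives Δ = (-0.208, -1.250, -0.139).
Then the next iterate is (x, y, z)₁ = (1.292, -0.250, 0.861).

(1.292, -0.250, 0.861)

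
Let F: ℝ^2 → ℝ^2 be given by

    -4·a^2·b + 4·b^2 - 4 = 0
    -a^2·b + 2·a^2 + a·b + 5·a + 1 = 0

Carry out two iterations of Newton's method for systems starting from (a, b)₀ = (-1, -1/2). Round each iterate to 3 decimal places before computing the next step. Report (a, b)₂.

(-0.028, -1.206)

At (-1, -1/2): F = (-1.000, -1.000).
Jacobian J = [[-8·a·b, -4·a^2 + 8·b], [-2·a·b + 4·a + b + 5, -a^2 + a]].
At the point, J = [[-4.000, -8.000], [-0.500, -2.000]] (det J = 4.000).
Solving J·Δ = −F gives Δ = (1.500, -0.875).
Then the next iterate is (a, b)₁ = (0.500, -1.375).
Round to (0.500, -1.375) and repeat: F = (4.93750, 3.65625), J = [[5.500, -12.000], [7.000, 0.250]].
Δ = (-0.528, 0.169), so (a, b)₂ = (-0.028, -1.206).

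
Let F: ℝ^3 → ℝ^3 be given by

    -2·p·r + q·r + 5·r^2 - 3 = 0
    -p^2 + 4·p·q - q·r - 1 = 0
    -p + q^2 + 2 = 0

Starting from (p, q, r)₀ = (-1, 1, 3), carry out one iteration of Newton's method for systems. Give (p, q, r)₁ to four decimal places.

At (-1, 1, 3): F = (51.0000, -9.0000, 4.0000).
Jacobian J = [[-2·r, r, -2·p + q + 10·r], [-2·p + 4·q, 4·p - r, -q], [-1, 2·q, 0]].
At the point, J = [[-6.0000, 3.0000, 33.0000], [6.0000, -7.0000, -1.0000], [-1.0000, 2.0000, 0.0000]] (det J = 156.0000).
Solving J·Δ = −F gives Δ = (-2.6923, -3.3462, -1.7308).
Then the next iterate is (p, q, r)₁ = (-3.6923, -2.3462, 1.2692).

(-3.6923, -2.3462, 1.2692)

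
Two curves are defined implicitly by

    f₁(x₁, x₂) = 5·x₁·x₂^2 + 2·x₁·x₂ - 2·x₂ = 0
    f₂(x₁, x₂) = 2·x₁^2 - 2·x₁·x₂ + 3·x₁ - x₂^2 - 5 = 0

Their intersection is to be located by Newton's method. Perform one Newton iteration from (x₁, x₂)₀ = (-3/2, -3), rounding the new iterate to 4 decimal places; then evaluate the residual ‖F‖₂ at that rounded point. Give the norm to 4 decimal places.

9.9743

At (-3/2, -3): F = (-52.5000, -23.0000).
Jacobian J = [[5·x₂^2 + 2·x₂, 10·x₁·x₂ + 2·x₁ - 2], [4·x₁ - 2·x₂ + 3, -2·x₁ - 2·x₂]].
At the point, J = [[39.0000, 40.0000], [3.0000, 9.0000]] (det J = 231.0000).
Solving J·Δ = −F gives Δ = (-1.9372, 3.2013).
Then the next iterate is (x₁, x₂)₁ = (-3.4372, 0.2013).
Re-evaluating at (-3.4372, 0.2013): F = (-2.482822, 9.660383), so ‖F‖₂ = 9.9743.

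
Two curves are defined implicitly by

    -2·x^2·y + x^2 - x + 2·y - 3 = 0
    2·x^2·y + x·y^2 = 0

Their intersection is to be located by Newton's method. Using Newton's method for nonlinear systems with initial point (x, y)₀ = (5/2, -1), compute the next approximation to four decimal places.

At (5/2, -1): F = (11.2500, -10.0000).
Jacobian J = [[-4·x·y + 2·x - 1, -2·x^2 + 2], [4·x·y + y^2, 2·x^2 + 2·x·y]].
At the point, J = [[14.0000, -10.5000], [-9.0000, 7.5000]] (det J = 10.5000).
Solving J·Δ = −F gives Δ = (1.9643, 3.6905).
Then the next iterate is (x, y)₁ = (4.4643, 2.6905).

(4.4643, 2.6905)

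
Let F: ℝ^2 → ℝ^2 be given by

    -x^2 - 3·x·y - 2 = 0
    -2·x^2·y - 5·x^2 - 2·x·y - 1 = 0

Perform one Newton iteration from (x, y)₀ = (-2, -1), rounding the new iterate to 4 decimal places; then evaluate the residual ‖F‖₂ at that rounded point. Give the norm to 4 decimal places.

At (-2, -1): F = (-12.0000, -17.0000).
Jacobian J = [[-2·x - 3·y, -3·x], [-4·x·y - 10·x - 2·y, -2·x^2 - 2·x]].
At the point, J = [[7.0000, 6.0000], [14.0000, -4.0000]] (det J = -112.0000).
Solving J·Δ = −F gives Δ = (1.3393, 0.4375).
Then the next iterate is (x, y)₁ = (-0.6607, -0.5625).
Re-evaluating at (-0.6607, -0.5625): F = (-3.551456, -3.434820), so ‖F‖₂ = 4.9407.

4.9407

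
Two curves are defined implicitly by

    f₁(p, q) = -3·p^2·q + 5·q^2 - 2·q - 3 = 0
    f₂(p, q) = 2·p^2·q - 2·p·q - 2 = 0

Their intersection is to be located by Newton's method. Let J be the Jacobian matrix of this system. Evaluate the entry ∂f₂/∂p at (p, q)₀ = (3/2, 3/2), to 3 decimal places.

6.000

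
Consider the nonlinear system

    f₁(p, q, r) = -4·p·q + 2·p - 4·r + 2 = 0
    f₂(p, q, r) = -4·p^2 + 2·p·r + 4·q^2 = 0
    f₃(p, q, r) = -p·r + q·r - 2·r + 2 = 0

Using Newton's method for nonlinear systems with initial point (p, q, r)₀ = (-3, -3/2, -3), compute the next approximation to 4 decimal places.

At (-3, -3/2, -3): F = (-10.0000, -9.0000, 3.5000).
Jacobian J = [[-4·q + 2, -4·p, -4], [-8·p + 2·r, 8·q, 2·p], [-r, r, -p + q - 2]].
At the point, J = [[8.0000, 12.0000, -4.0000], [18.0000, -12.0000, -6.0000], [3.0000, -3.0000, -0.5000]] (det J = -132.0000).
Solving J·Δ = −F gives Δ = (-3.5000, -0.5000, -11.0000).
Then the next iterate is (p, q, r)₁ = (-6.5000, -2.0000, -14.0000).

(-6.5000, -2.0000, -14.0000)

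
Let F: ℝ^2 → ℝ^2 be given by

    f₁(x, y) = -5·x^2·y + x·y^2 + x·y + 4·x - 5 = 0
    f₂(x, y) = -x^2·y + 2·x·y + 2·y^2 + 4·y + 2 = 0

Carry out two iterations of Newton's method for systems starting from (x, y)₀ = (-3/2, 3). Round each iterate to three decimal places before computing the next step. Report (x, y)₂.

(-0.870, -0.279)

At (-3/2, 3): F = (-62.750, 16.250).
Jacobian J = [[-10·x·y + y^2 + y + 4, -5·x^2 + 2·x·y + x], [-2·x·y + 2·y, -x^2 + 2·x + 4·y + 4]].
At the point, J = [[61.000, -21.750], [15.000, 10.750]] (det J = 982.000).
Solving J·Δ = −F gives Δ = (0.327, -1.968).
Then the next iterate is (x, y)₁ = (-1.173, 1.032).
Round to (-1.173, 1.032) and repeat: F = (-19.25160, 4.41702), J = [[18.20238, -10.47372], [4.48507, 4.40607]].
Δ = (0.303, -1.311), so (x, y)₂ = (-0.870, -0.279).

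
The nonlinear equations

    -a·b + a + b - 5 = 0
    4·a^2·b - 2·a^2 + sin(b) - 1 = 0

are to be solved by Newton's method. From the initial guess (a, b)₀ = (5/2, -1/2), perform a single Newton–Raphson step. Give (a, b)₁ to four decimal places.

At (5/2, -1/2): F = (-1.7500, -26.479426).
Jacobian J = [[-b + 1, -a + 1], [8·a·b - 4·a, 4·a^2 + cos(b)]].
At the point, J = [[1.5000, -1.5000], [-20.0000, 25.877583]] (det J = 8.816374).
Solving J·Δ = −F gives Δ = (9.6417, 8.4750).
Then the next iterate is (a, b)₁ = (12.1417, 7.9750).

(12.1417, 7.9750)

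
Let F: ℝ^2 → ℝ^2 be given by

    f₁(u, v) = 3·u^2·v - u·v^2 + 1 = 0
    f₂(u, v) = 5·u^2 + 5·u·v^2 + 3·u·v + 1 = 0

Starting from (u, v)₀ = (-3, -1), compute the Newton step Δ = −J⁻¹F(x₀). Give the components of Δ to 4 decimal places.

(1.4000, -0.0381)

At (-3, -1): F = (-23.0000, 40.0000).
Jacobian J = [[6·u·v - v^2, 3·u^2 - 2·u·v], [10·u + 5·v^2 + 3·v, 10·u·v + 3·u]].
At the point, J = [[17.0000, 21.0000], [-28.0000, 21.0000]] (det J = 945.0000).
Solving J·Δ = −F gives Δ = (1.4000, -0.0381).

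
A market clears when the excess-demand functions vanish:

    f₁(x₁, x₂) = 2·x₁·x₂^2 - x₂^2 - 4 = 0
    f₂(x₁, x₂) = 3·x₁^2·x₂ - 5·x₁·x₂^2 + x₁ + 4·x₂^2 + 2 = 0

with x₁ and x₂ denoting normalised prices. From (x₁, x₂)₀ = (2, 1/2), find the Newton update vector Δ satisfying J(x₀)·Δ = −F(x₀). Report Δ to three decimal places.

At (2, 1/2): F = (-3.250, 8.500).
Jacobian J = [[2·x₂^2, 4·x₁·x₂ - 2·x₂], [6·x₁·x₂ - 5·x₂^2 + 1, 3·x₁^2 - 10·x₁·x₂ + 8·x₂]].
At the point, J = [[0.500, 3.000], [5.750, 6.000]] (det J = -14.250).
Solving J·Δ = −F gives Δ = (-3.158, 1.610).

(-3.158, 1.610)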